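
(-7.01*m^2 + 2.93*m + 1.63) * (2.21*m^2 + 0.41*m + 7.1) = -15.4921*m^4 + 3.6012*m^3 - 44.9674*m^2 + 21.4713*m + 11.573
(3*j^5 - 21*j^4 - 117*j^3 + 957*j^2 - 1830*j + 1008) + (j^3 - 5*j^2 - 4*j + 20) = 3*j^5 - 21*j^4 - 116*j^3 + 952*j^2 - 1834*j + 1028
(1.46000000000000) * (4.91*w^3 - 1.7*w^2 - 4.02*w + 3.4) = 7.1686*w^3 - 2.482*w^2 - 5.8692*w + 4.964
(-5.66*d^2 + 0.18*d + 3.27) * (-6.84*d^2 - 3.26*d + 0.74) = 38.7144*d^4 + 17.2204*d^3 - 27.142*d^2 - 10.527*d + 2.4198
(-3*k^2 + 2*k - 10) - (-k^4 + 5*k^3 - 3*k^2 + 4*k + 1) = k^4 - 5*k^3 - 2*k - 11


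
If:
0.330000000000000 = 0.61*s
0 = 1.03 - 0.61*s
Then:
No Solution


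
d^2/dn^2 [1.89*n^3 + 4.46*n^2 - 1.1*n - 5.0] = 11.34*n + 8.92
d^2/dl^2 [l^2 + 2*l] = 2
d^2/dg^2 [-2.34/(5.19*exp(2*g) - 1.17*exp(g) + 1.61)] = (-2.34*(10.38*exp(g) - 1.17)*(20.76*exp(g) - 2.34)*exp(g) + (48.5784*exp(g) - 2.7378)*(5.19*exp(2*g) - 1.17*exp(g) + 1.61))*exp(g)/(5.19*exp(2*g) - 1.17*exp(g) + 1.61)^3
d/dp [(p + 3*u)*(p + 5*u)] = 2*p + 8*u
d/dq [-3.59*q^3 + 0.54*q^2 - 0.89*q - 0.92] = -10.77*q^2 + 1.08*q - 0.89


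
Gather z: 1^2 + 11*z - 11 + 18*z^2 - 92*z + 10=18*z^2 - 81*z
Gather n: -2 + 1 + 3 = 2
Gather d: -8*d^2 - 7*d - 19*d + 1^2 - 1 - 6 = -8*d^2 - 26*d - 6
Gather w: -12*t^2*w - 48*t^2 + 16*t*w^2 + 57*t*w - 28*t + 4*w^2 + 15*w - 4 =-48*t^2 - 28*t + w^2*(16*t + 4) + w*(-12*t^2 + 57*t + 15) - 4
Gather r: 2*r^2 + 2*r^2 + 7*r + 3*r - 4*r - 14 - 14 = 4*r^2 + 6*r - 28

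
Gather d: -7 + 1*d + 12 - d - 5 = 0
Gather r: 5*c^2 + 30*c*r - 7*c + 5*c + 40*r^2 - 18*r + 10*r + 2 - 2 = 5*c^2 - 2*c + 40*r^2 + r*(30*c - 8)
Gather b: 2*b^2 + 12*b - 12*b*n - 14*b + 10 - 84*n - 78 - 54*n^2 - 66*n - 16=2*b^2 + b*(-12*n - 2) - 54*n^2 - 150*n - 84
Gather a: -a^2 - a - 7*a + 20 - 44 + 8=-a^2 - 8*a - 16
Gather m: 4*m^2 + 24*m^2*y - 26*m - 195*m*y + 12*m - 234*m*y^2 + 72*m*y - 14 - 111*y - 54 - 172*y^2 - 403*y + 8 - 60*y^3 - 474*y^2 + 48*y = m^2*(24*y + 4) + m*(-234*y^2 - 123*y - 14) - 60*y^3 - 646*y^2 - 466*y - 60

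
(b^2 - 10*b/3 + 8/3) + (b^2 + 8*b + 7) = 2*b^2 + 14*b/3 + 29/3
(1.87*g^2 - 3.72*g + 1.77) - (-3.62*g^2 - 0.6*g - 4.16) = 5.49*g^2 - 3.12*g + 5.93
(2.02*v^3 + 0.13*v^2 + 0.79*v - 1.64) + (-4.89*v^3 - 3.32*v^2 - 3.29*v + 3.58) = -2.87*v^3 - 3.19*v^2 - 2.5*v + 1.94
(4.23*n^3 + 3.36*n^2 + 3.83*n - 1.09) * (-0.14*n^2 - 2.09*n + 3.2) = -0.5922*n^5 - 9.3111*n^4 + 5.9774*n^3 + 2.8999*n^2 + 14.5341*n - 3.488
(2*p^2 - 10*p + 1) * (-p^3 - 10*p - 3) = -2*p^5 + 10*p^4 - 21*p^3 + 94*p^2 + 20*p - 3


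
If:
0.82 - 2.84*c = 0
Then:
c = 0.29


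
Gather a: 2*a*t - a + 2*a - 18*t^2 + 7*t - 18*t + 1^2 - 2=a*(2*t + 1) - 18*t^2 - 11*t - 1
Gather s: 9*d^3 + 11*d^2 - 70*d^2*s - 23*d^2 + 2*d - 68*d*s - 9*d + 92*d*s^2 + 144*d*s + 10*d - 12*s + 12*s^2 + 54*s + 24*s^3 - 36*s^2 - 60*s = 9*d^3 - 12*d^2 + 3*d + 24*s^3 + s^2*(92*d - 24) + s*(-70*d^2 + 76*d - 18)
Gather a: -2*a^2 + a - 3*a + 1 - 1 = -2*a^2 - 2*a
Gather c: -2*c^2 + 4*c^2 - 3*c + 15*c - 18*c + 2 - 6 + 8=2*c^2 - 6*c + 4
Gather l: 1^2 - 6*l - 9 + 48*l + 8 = 42*l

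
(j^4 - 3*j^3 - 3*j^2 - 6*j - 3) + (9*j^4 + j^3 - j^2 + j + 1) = 10*j^4 - 2*j^3 - 4*j^2 - 5*j - 2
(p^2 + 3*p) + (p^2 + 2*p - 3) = 2*p^2 + 5*p - 3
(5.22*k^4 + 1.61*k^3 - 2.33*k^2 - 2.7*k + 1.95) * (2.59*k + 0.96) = 13.5198*k^5 + 9.1811*k^4 - 4.4891*k^3 - 9.2298*k^2 + 2.4585*k + 1.872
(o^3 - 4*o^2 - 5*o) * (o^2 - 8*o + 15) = o^5 - 12*o^4 + 42*o^3 - 20*o^2 - 75*o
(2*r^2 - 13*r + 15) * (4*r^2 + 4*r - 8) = 8*r^4 - 44*r^3 - 8*r^2 + 164*r - 120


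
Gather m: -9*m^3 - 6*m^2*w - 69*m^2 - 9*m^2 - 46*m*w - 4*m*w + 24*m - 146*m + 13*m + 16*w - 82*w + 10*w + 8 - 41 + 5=-9*m^3 + m^2*(-6*w - 78) + m*(-50*w - 109) - 56*w - 28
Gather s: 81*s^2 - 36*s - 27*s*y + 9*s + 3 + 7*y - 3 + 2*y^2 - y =81*s^2 + s*(-27*y - 27) + 2*y^2 + 6*y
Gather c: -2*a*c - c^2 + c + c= -c^2 + c*(2 - 2*a)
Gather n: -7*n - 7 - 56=-7*n - 63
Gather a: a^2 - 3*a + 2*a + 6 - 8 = a^2 - a - 2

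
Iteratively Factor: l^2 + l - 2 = (l - 1)*(l + 2)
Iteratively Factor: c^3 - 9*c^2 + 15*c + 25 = (c + 1)*(c^2 - 10*c + 25) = (c - 5)*(c + 1)*(c - 5)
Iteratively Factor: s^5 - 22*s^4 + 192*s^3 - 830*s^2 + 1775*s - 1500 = (s - 5)*(s^4 - 17*s^3 + 107*s^2 - 295*s + 300) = (s - 5)^2*(s^3 - 12*s^2 + 47*s - 60) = (s - 5)^3*(s^2 - 7*s + 12) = (s - 5)^3*(s - 4)*(s - 3)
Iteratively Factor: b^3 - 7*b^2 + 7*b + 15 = (b + 1)*(b^2 - 8*b + 15) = (b - 3)*(b + 1)*(b - 5)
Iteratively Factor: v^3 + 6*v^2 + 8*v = (v + 2)*(v^2 + 4*v) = v*(v + 2)*(v + 4)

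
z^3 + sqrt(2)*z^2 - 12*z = z*(z - 2*sqrt(2))*(z + 3*sqrt(2))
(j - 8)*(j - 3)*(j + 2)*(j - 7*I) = j^4 - 9*j^3 - 7*I*j^3 + 2*j^2 + 63*I*j^2 + 48*j - 14*I*j - 336*I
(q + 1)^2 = q^2 + 2*q + 1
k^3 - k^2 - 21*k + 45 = (k - 3)^2*(k + 5)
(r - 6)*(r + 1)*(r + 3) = r^3 - 2*r^2 - 21*r - 18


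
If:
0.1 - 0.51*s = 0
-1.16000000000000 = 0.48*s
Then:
No Solution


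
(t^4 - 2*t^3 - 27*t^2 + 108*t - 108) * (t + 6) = t^5 + 4*t^4 - 39*t^3 - 54*t^2 + 540*t - 648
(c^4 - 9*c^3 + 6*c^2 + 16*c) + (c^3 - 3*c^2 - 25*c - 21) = c^4 - 8*c^3 + 3*c^2 - 9*c - 21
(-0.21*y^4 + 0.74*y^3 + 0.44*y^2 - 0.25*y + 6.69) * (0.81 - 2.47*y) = 0.5187*y^5 - 1.9979*y^4 - 0.4874*y^3 + 0.9739*y^2 - 16.7268*y + 5.4189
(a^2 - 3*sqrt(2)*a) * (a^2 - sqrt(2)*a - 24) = a^4 - 4*sqrt(2)*a^3 - 18*a^2 + 72*sqrt(2)*a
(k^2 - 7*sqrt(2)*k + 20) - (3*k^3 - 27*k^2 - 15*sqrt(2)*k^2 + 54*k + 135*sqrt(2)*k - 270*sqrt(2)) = -3*k^3 + 15*sqrt(2)*k^2 + 28*k^2 - 142*sqrt(2)*k - 54*k + 20 + 270*sqrt(2)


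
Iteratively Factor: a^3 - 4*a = (a)*(a^2 - 4) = a*(a - 2)*(a + 2)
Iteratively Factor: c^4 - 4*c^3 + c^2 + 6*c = (c - 2)*(c^3 - 2*c^2 - 3*c) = c*(c - 2)*(c^2 - 2*c - 3) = c*(c - 2)*(c + 1)*(c - 3)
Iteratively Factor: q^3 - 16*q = (q - 4)*(q^2 + 4*q) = q*(q - 4)*(q + 4)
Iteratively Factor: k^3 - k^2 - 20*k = (k)*(k^2 - k - 20) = k*(k - 5)*(k + 4)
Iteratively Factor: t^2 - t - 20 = (t - 5)*(t + 4)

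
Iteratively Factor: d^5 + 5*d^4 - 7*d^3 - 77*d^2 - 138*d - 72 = (d + 2)*(d^4 + 3*d^3 - 13*d^2 - 51*d - 36) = (d + 2)*(d + 3)*(d^3 - 13*d - 12) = (d + 2)*(d + 3)^2*(d^2 - 3*d - 4) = (d + 1)*(d + 2)*(d + 3)^2*(d - 4)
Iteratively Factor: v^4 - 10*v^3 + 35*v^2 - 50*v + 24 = (v - 3)*(v^3 - 7*v^2 + 14*v - 8) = (v - 3)*(v - 2)*(v^2 - 5*v + 4) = (v - 3)*(v - 2)*(v - 1)*(v - 4)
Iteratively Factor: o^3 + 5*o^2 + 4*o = (o + 4)*(o^2 + o) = (o + 1)*(o + 4)*(o)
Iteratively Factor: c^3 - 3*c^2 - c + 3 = (c + 1)*(c^2 - 4*c + 3) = (c - 1)*(c + 1)*(c - 3)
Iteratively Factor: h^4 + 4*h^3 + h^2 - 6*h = (h - 1)*(h^3 + 5*h^2 + 6*h) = h*(h - 1)*(h^2 + 5*h + 6) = h*(h - 1)*(h + 3)*(h + 2)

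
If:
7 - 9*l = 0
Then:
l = 7/9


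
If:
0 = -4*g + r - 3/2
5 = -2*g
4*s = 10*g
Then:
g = -5/2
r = -17/2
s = -25/4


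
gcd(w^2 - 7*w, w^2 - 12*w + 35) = w - 7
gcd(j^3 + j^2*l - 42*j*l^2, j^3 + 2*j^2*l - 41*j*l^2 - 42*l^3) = j^2 + j*l - 42*l^2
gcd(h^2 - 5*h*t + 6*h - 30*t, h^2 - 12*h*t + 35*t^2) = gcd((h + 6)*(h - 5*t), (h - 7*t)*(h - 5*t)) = -h + 5*t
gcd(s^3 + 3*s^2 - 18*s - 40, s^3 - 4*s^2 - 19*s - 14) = s + 2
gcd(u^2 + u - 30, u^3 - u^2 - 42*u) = u + 6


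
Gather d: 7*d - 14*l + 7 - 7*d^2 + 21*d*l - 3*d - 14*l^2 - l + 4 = -7*d^2 + d*(21*l + 4) - 14*l^2 - 15*l + 11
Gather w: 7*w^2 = 7*w^2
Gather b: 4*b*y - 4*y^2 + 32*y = 4*b*y - 4*y^2 + 32*y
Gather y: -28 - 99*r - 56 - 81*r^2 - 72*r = -81*r^2 - 171*r - 84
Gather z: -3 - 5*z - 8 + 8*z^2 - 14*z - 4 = 8*z^2 - 19*z - 15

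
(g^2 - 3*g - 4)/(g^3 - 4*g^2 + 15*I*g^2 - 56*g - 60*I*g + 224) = (g + 1)/(g^2 + 15*I*g - 56)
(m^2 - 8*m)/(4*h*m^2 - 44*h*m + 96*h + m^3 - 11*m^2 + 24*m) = m/(4*h*m - 12*h + m^2 - 3*m)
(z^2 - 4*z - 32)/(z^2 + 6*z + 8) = (z - 8)/(z + 2)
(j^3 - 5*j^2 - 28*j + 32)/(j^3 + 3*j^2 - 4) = (j^2 - 4*j - 32)/(j^2 + 4*j + 4)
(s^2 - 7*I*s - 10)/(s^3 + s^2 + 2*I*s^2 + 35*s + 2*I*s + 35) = (s - 2*I)/(s^2 + s*(1 + 7*I) + 7*I)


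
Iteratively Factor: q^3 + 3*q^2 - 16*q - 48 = (q - 4)*(q^2 + 7*q + 12) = (q - 4)*(q + 3)*(q + 4)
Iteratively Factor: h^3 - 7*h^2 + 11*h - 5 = (h - 5)*(h^2 - 2*h + 1) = (h - 5)*(h - 1)*(h - 1)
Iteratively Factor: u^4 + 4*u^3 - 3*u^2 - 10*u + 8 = (u - 1)*(u^3 + 5*u^2 + 2*u - 8) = (u - 1)^2*(u^2 + 6*u + 8) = (u - 1)^2*(u + 4)*(u + 2)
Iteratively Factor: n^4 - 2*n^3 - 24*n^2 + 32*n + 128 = (n - 4)*(n^3 + 2*n^2 - 16*n - 32) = (n - 4)^2*(n^2 + 6*n + 8) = (n - 4)^2*(n + 2)*(n + 4)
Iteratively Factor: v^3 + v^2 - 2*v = (v - 1)*(v^2 + 2*v) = (v - 1)*(v + 2)*(v)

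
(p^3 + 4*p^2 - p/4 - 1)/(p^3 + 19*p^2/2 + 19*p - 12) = (p + 1/2)/(p + 6)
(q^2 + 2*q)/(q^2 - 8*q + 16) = q*(q + 2)/(q^2 - 8*q + 16)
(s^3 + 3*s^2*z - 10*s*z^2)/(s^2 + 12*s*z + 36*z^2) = s*(s^2 + 3*s*z - 10*z^2)/(s^2 + 12*s*z + 36*z^2)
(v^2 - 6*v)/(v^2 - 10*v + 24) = v/(v - 4)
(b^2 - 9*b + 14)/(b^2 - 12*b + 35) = (b - 2)/(b - 5)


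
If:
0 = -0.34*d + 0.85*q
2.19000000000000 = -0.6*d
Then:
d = -3.65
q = -1.46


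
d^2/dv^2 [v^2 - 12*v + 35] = 2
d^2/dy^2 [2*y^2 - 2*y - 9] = 4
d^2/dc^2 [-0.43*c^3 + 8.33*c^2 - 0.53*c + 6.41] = 16.66 - 2.58*c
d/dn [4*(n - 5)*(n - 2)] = 8*n - 28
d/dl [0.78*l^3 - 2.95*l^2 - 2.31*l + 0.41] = 2.34*l^2 - 5.9*l - 2.31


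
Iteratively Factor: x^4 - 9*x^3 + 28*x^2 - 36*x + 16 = (x - 4)*(x^3 - 5*x^2 + 8*x - 4) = (x - 4)*(x - 2)*(x^2 - 3*x + 2) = (x - 4)*(x - 2)*(x - 1)*(x - 2)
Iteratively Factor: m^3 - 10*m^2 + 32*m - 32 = (m - 4)*(m^2 - 6*m + 8) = (m - 4)*(m - 2)*(m - 4)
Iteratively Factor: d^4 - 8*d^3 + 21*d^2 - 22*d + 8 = (d - 1)*(d^3 - 7*d^2 + 14*d - 8) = (d - 2)*(d - 1)*(d^2 - 5*d + 4) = (d - 4)*(d - 2)*(d - 1)*(d - 1)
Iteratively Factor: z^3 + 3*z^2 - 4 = (z - 1)*(z^2 + 4*z + 4) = (z - 1)*(z + 2)*(z + 2)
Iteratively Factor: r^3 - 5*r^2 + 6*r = (r - 2)*(r^2 - 3*r) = r*(r - 2)*(r - 3)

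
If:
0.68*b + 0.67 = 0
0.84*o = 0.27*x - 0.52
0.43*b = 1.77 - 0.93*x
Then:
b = -0.99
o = 0.14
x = 2.36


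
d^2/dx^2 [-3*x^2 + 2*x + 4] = -6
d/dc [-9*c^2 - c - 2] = -18*c - 1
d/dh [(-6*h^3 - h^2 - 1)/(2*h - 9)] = 2*(-12*h^3 + 80*h^2 + 9*h + 1)/(4*h^2 - 36*h + 81)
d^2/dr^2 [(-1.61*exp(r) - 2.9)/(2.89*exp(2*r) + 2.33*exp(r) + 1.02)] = (-13.446881*exp(4*r) - 86.043103*exp(3*r) - 30.107442*exp(2*r) + 22.276996*exp(r) + 5.217096)*exp(r)/(24.137569*exp(6*r) + 58.381179*exp(5*r) + 72.625989*exp(4*r) + 53.859581*exp(3*r) + 25.632702*exp(2*r) + 7.272396*exp(r) + 1.061208)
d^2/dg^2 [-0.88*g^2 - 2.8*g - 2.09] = -1.76000000000000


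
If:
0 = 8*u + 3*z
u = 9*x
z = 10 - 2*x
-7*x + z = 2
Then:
No Solution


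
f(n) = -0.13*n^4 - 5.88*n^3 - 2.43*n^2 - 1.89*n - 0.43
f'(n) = -0.52*n^3 - 17.64*n^2 - 4.86*n - 1.89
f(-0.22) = -0.07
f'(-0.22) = -1.67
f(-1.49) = 15.80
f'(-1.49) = -32.09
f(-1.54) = 17.46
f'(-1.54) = -34.34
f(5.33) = -1074.80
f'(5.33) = -607.66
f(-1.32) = 10.96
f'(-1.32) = -25.01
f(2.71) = -147.44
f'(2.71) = -154.96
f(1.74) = -43.24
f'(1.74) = -66.49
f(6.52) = -1980.73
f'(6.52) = -927.59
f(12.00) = -13229.35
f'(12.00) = -3498.93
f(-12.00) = 7137.29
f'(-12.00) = -1585.17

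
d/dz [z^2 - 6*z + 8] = 2*z - 6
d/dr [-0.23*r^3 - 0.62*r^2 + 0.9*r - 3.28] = -0.69*r^2 - 1.24*r + 0.9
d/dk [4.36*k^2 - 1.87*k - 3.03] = 8.72*k - 1.87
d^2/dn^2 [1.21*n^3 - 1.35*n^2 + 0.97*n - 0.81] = 7.26*n - 2.7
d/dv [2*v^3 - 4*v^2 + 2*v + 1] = 6*v^2 - 8*v + 2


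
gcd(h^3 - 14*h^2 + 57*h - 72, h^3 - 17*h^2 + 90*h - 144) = h^2 - 11*h + 24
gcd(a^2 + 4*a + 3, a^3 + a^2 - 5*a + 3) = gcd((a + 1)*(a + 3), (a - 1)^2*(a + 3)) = a + 3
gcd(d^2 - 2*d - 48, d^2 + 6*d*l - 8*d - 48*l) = d - 8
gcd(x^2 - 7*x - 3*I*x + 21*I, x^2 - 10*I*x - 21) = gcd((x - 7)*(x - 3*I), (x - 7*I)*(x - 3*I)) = x - 3*I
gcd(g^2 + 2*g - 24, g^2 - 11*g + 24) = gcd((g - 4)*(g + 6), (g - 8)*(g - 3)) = 1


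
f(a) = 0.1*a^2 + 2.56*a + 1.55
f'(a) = 0.2*a + 2.56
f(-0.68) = -0.14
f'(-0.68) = 2.42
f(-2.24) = -3.68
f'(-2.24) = 2.11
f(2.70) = 9.19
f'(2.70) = 3.10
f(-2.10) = -3.38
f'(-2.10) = 2.14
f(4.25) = 14.24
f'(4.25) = 3.41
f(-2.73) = -4.69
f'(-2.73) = 2.01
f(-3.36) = -5.92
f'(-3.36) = 1.89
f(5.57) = 18.91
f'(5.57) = 3.67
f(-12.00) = -14.77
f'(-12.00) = 0.16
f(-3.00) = -5.23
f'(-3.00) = 1.96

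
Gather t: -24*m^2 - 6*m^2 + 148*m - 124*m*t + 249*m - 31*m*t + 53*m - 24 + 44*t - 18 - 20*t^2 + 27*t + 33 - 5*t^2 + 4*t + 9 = -30*m^2 + 450*m - 25*t^2 + t*(75 - 155*m)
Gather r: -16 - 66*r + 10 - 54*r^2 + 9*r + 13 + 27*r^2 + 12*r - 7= -27*r^2 - 45*r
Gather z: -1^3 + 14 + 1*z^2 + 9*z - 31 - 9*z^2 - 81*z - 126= -8*z^2 - 72*z - 144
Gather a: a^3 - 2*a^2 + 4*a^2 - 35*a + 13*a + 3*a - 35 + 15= a^3 + 2*a^2 - 19*a - 20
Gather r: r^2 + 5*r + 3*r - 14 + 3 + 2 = r^2 + 8*r - 9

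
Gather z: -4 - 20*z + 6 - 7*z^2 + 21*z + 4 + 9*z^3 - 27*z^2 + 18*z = 9*z^3 - 34*z^2 + 19*z + 6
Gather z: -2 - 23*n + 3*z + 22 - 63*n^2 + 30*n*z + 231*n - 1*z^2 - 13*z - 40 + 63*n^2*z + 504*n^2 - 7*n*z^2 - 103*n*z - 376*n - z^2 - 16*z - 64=441*n^2 - 168*n + z^2*(-7*n - 2) + z*(63*n^2 - 73*n - 26) - 84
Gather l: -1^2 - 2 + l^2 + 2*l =l^2 + 2*l - 3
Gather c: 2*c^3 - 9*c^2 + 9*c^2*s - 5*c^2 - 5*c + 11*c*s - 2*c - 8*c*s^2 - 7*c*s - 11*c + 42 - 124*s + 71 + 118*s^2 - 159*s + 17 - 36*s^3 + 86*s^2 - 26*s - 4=2*c^3 + c^2*(9*s - 14) + c*(-8*s^2 + 4*s - 18) - 36*s^3 + 204*s^2 - 309*s + 126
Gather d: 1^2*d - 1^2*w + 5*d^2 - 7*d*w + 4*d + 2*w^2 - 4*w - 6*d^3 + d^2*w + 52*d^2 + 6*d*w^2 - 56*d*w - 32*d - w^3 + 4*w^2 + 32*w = -6*d^3 + d^2*(w + 57) + d*(6*w^2 - 63*w - 27) - w^3 + 6*w^2 + 27*w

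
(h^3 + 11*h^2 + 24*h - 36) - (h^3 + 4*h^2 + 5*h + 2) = 7*h^2 + 19*h - 38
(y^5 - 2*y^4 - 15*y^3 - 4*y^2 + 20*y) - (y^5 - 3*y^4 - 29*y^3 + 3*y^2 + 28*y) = y^4 + 14*y^3 - 7*y^2 - 8*y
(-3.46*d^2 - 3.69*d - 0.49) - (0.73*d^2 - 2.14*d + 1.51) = -4.19*d^2 - 1.55*d - 2.0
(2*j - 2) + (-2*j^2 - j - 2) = -2*j^2 + j - 4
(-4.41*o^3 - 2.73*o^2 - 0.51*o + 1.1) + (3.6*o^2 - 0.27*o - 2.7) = -4.41*o^3 + 0.87*o^2 - 0.78*o - 1.6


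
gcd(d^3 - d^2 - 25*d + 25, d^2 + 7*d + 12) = 1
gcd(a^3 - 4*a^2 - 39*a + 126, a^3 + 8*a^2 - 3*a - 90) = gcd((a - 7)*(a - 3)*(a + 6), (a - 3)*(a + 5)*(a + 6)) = a^2 + 3*a - 18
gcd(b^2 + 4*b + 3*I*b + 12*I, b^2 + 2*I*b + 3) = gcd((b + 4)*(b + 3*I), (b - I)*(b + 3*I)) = b + 3*I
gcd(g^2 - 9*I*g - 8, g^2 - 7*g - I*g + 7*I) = g - I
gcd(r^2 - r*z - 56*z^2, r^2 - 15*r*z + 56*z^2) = -r + 8*z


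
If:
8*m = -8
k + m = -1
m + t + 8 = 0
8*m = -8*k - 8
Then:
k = 0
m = -1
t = -7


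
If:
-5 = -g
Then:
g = 5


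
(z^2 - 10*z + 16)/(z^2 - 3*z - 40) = (z - 2)/(z + 5)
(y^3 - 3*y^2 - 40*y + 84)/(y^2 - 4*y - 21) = (y^2 + 4*y - 12)/(y + 3)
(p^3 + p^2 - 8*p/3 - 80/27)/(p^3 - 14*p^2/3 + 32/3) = (p^2 - p/3 - 20/9)/(p^2 - 6*p + 8)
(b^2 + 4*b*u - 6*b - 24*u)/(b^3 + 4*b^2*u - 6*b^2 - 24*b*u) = 1/b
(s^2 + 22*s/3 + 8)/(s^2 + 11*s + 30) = (s + 4/3)/(s + 5)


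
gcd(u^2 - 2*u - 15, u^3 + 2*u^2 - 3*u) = u + 3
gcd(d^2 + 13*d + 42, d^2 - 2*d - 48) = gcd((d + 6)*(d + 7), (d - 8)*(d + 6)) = d + 6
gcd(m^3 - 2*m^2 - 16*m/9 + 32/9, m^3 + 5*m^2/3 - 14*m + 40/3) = m^2 - 10*m/3 + 8/3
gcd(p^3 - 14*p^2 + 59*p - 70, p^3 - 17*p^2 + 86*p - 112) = p^2 - 9*p + 14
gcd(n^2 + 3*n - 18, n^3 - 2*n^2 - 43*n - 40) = 1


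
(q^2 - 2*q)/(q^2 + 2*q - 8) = q/(q + 4)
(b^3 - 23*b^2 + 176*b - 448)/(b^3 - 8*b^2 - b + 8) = (b^2 - 15*b + 56)/(b^2 - 1)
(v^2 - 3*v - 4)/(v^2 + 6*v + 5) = (v - 4)/(v + 5)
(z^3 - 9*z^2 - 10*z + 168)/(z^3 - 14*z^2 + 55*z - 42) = (z + 4)/(z - 1)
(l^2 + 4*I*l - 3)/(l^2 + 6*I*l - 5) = (l + 3*I)/(l + 5*I)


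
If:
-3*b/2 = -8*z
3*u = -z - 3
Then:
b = 16*z/3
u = -z/3 - 1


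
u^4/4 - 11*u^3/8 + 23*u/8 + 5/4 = (u/4 + 1/4)*(u - 5)*(u - 2)*(u + 1/2)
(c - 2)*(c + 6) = c^2 + 4*c - 12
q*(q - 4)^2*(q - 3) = q^4 - 11*q^3 + 40*q^2 - 48*q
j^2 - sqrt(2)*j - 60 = (j - 6*sqrt(2))*(j + 5*sqrt(2))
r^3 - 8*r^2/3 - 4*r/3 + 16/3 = (r - 2)^2*(r + 4/3)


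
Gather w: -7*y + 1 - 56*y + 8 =9 - 63*y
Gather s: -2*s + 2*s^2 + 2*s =2*s^2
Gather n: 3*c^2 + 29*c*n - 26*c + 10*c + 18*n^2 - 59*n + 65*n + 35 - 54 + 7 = 3*c^2 - 16*c + 18*n^2 + n*(29*c + 6) - 12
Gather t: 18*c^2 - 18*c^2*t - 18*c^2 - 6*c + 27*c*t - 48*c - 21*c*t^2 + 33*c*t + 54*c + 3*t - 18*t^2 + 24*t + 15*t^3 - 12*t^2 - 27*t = 15*t^3 + t^2*(-21*c - 30) + t*(-18*c^2 + 60*c)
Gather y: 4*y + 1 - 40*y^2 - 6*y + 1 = -40*y^2 - 2*y + 2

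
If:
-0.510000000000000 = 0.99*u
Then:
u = -0.52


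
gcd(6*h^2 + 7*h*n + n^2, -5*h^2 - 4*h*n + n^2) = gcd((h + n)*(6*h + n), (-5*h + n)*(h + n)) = h + n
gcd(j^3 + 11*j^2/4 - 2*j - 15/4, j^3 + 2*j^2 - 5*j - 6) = j^2 + 4*j + 3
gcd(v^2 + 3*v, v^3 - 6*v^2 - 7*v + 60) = v + 3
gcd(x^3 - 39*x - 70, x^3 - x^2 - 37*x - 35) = x^2 - 2*x - 35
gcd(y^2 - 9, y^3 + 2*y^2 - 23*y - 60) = y + 3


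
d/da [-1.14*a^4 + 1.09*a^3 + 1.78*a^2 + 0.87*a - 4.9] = -4.56*a^3 + 3.27*a^2 + 3.56*a + 0.87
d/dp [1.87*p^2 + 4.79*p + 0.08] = 3.74*p + 4.79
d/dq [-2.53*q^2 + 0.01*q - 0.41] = 0.01 - 5.06*q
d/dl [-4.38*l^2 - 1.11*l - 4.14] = -8.76*l - 1.11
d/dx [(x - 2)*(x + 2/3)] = 2*x - 4/3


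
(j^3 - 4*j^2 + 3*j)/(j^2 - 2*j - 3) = j*(j - 1)/(j + 1)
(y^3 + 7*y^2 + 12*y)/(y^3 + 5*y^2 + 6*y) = (y + 4)/(y + 2)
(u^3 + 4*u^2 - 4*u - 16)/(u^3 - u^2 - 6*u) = (u^2 + 2*u - 8)/(u*(u - 3))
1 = 1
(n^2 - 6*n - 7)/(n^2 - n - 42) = (n + 1)/(n + 6)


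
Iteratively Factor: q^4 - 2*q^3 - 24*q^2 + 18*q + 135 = (q + 3)*(q^3 - 5*q^2 - 9*q + 45) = (q - 3)*(q + 3)*(q^2 - 2*q - 15) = (q - 5)*(q - 3)*(q + 3)*(q + 3)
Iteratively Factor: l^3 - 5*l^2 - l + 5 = (l + 1)*(l^2 - 6*l + 5) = (l - 5)*(l + 1)*(l - 1)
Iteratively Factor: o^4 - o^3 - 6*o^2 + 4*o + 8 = (o - 2)*(o^3 + o^2 - 4*o - 4) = (o - 2)^2*(o^2 + 3*o + 2) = (o - 2)^2*(o + 2)*(o + 1)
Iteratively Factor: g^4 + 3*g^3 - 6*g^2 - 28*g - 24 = (g + 2)*(g^3 + g^2 - 8*g - 12) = (g + 2)^2*(g^2 - g - 6) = (g + 2)^3*(g - 3)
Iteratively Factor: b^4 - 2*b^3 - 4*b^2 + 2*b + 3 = (b + 1)*(b^3 - 3*b^2 - b + 3) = (b + 1)^2*(b^2 - 4*b + 3) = (b - 3)*(b + 1)^2*(b - 1)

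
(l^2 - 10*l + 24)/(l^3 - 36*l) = (l - 4)/(l*(l + 6))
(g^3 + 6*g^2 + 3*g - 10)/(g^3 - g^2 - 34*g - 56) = (g^2 + 4*g - 5)/(g^2 - 3*g - 28)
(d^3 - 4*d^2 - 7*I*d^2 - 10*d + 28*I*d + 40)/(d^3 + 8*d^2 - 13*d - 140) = (d^2 - 7*I*d - 10)/(d^2 + 12*d + 35)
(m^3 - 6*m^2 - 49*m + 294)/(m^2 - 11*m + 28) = (m^2 + m - 42)/(m - 4)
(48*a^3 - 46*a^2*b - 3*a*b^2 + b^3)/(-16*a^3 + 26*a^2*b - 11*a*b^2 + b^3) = (-6*a - b)/(2*a - b)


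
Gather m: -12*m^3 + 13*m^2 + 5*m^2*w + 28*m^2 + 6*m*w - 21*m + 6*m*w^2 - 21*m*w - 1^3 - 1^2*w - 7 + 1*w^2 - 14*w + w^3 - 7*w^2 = -12*m^3 + m^2*(5*w + 41) + m*(6*w^2 - 15*w - 21) + w^3 - 6*w^2 - 15*w - 8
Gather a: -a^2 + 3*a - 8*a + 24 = -a^2 - 5*a + 24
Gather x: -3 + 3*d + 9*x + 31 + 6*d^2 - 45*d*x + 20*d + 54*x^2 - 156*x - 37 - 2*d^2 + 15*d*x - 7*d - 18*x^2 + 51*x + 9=4*d^2 + 16*d + 36*x^2 + x*(-30*d - 96)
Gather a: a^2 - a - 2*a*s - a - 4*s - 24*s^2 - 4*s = a^2 + a*(-2*s - 2) - 24*s^2 - 8*s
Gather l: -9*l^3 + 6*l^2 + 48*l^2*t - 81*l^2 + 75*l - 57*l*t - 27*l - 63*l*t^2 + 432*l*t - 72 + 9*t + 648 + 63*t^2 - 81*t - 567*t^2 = -9*l^3 + l^2*(48*t - 75) + l*(-63*t^2 + 375*t + 48) - 504*t^2 - 72*t + 576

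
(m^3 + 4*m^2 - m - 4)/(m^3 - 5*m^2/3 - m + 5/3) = 3*(m + 4)/(3*m - 5)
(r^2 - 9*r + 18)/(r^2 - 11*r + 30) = (r - 3)/(r - 5)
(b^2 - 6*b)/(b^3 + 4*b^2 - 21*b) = (b - 6)/(b^2 + 4*b - 21)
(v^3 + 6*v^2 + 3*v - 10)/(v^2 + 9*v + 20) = (v^2 + v - 2)/(v + 4)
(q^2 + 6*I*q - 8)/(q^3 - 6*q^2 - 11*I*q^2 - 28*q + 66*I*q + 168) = (q^2 + 6*I*q - 8)/(q^3 + q^2*(-6 - 11*I) + q*(-28 + 66*I) + 168)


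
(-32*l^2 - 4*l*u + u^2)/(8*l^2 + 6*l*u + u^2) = (-8*l + u)/(2*l + u)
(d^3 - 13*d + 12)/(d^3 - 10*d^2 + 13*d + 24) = (d^2 + 3*d - 4)/(d^2 - 7*d - 8)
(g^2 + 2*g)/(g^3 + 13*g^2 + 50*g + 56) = g/(g^2 + 11*g + 28)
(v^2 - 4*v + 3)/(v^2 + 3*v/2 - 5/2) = 2*(v - 3)/(2*v + 5)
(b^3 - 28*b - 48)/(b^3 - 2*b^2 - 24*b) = (b + 2)/b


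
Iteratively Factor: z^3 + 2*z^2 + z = (z + 1)*(z^2 + z) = z*(z + 1)*(z + 1)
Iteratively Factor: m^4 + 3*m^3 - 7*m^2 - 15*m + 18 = (m - 2)*(m^3 + 5*m^2 + 3*m - 9) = (m - 2)*(m + 3)*(m^2 + 2*m - 3) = (m - 2)*(m + 3)^2*(m - 1)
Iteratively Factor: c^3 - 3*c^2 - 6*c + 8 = (c - 4)*(c^2 + c - 2) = (c - 4)*(c + 2)*(c - 1)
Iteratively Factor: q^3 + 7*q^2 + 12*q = (q + 3)*(q^2 + 4*q) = q*(q + 3)*(q + 4)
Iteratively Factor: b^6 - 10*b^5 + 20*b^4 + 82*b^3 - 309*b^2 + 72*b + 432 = (b + 3)*(b^5 - 13*b^4 + 59*b^3 - 95*b^2 - 24*b + 144) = (b - 3)*(b + 3)*(b^4 - 10*b^3 + 29*b^2 - 8*b - 48) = (b - 4)*(b - 3)*(b + 3)*(b^3 - 6*b^2 + 5*b + 12) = (b - 4)*(b - 3)^2*(b + 3)*(b^2 - 3*b - 4) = (b - 4)*(b - 3)^2*(b + 1)*(b + 3)*(b - 4)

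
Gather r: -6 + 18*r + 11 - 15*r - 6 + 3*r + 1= 6*r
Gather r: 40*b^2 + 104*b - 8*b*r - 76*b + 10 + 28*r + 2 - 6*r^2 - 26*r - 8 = 40*b^2 + 28*b - 6*r^2 + r*(2 - 8*b) + 4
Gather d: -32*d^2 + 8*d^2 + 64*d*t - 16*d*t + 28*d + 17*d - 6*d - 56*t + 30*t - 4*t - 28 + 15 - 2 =-24*d^2 + d*(48*t + 39) - 30*t - 15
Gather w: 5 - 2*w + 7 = 12 - 2*w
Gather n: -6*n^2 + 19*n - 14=-6*n^2 + 19*n - 14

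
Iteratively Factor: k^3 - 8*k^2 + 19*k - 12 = (k - 3)*(k^2 - 5*k + 4) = (k - 4)*(k - 3)*(k - 1)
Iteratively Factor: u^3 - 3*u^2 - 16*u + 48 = (u - 3)*(u^2 - 16) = (u - 4)*(u - 3)*(u + 4)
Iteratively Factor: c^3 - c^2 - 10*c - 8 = (c + 1)*(c^2 - 2*c - 8) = (c - 4)*(c + 1)*(c + 2)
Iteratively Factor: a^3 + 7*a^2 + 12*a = (a)*(a^2 + 7*a + 12) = a*(a + 4)*(a + 3)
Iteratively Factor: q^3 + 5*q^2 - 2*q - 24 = (q + 4)*(q^2 + q - 6) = (q - 2)*(q + 4)*(q + 3)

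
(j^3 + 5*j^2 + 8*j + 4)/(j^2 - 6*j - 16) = (j^2 + 3*j + 2)/(j - 8)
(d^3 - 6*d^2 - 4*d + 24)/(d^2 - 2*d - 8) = (d^2 - 8*d + 12)/(d - 4)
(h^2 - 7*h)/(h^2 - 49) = h/(h + 7)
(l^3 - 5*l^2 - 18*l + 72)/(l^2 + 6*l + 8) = (l^2 - 9*l + 18)/(l + 2)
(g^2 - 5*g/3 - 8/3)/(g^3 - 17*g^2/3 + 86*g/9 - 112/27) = 9*(g + 1)/(9*g^2 - 27*g + 14)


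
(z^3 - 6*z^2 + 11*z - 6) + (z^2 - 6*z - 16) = z^3 - 5*z^2 + 5*z - 22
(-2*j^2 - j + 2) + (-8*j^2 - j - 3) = -10*j^2 - 2*j - 1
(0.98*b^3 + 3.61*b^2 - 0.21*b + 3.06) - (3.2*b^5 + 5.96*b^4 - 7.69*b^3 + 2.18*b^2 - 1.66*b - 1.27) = -3.2*b^5 - 5.96*b^4 + 8.67*b^3 + 1.43*b^2 + 1.45*b + 4.33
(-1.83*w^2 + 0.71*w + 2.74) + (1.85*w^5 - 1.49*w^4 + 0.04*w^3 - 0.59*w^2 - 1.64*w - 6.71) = 1.85*w^5 - 1.49*w^4 + 0.04*w^3 - 2.42*w^2 - 0.93*w - 3.97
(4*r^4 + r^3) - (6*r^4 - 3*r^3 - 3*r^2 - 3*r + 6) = -2*r^4 + 4*r^3 + 3*r^2 + 3*r - 6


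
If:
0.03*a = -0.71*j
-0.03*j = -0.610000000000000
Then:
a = -481.22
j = 20.33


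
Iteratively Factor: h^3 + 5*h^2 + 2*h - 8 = (h + 2)*(h^2 + 3*h - 4) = (h - 1)*(h + 2)*(h + 4)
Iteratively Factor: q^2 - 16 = (q - 4)*(q + 4)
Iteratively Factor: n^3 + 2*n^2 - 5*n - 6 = (n + 3)*(n^2 - n - 2) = (n + 1)*(n + 3)*(n - 2)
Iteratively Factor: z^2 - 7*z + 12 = (z - 3)*(z - 4)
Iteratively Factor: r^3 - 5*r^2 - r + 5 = (r - 1)*(r^2 - 4*r - 5) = (r - 5)*(r - 1)*(r + 1)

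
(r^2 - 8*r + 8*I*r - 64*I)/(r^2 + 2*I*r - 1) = (r^2 + 8*r*(-1 + I) - 64*I)/(r^2 + 2*I*r - 1)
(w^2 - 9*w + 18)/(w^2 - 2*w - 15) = (-w^2 + 9*w - 18)/(-w^2 + 2*w + 15)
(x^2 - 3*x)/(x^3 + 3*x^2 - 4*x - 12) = x*(x - 3)/(x^3 + 3*x^2 - 4*x - 12)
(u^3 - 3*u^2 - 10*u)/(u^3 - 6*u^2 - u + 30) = u/(u - 3)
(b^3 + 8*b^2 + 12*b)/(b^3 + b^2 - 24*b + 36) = b*(b + 2)/(b^2 - 5*b + 6)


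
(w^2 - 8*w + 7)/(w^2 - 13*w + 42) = (w - 1)/(w - 6)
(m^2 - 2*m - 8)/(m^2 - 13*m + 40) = (m^2 - 2*m - 8)/(m^2 - 13*m + 40)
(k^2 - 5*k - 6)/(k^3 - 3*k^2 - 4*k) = (k - 6)/(k*(k - 4))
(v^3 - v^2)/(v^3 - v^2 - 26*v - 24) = v^2*(1 - v)/(-v^3 + v^2 + 26*v + 24)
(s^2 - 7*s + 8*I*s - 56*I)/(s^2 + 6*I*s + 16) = (s - 7)/(s - 2*I)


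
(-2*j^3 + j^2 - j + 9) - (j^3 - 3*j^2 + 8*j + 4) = -3*j^3 + 4*j^2 - 9*j + 5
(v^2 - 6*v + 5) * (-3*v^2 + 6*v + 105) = -3*v^4 + 24*v^3 + 54*v^2 - 600*v + 525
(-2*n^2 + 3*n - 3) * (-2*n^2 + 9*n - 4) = 4*n^4 - 24*n^3 + 41*n^2 - 39*n + 12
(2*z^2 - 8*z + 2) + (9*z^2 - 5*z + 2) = 11*z^2 - 13*z + 4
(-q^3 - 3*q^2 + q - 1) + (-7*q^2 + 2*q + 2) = -q^3 - 10*q^2 + 3*q + 1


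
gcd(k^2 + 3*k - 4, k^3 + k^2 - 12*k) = k + 4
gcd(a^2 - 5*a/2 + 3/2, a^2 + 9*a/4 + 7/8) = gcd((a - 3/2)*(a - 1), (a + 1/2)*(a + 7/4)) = 1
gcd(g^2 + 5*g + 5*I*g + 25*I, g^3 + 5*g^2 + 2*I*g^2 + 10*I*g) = g + 5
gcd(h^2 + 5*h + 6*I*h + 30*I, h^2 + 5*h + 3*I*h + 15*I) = h + 5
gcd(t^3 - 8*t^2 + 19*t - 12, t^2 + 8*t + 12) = 1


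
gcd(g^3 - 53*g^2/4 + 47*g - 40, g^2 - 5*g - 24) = g - 8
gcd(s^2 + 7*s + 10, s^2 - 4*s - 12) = s + 2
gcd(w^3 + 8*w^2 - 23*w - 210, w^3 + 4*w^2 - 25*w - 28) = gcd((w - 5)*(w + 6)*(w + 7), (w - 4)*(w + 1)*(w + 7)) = w + 7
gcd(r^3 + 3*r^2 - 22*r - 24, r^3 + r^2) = r + 1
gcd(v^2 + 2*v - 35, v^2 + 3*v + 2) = 1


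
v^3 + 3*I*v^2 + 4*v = v*(v - I)*(v + 4*I)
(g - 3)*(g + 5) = g^2 + 2*g - 15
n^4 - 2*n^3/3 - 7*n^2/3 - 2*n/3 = n*(n - 2)*(n + 1/3)*(n + 1)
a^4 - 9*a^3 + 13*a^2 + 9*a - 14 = (a - 7)*(a - 2)*(a - 1)*(a + 1)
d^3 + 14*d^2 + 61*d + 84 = (d + 3)*(d + 4)*(d + 7)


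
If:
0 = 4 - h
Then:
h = 4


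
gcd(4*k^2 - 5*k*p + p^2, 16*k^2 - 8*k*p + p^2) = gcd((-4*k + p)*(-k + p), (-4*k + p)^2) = -4*k + p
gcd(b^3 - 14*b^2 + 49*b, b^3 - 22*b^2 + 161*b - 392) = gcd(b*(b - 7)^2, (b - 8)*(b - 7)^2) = b^2 - 14*b + 49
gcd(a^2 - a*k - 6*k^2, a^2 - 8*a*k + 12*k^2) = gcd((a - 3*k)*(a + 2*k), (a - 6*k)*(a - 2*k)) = 1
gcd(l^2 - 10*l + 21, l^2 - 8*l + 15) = l - 3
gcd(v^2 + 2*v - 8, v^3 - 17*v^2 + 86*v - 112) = v - 2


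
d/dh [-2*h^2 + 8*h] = 8 - 4*h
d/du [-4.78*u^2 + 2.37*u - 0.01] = 2.37 - 9.56*u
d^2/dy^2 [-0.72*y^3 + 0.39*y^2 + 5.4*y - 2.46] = 0.78 - 4.32*y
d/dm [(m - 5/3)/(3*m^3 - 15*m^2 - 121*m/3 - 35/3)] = 2*(-27*m^3 + 135*m^2 - 225*m - 355)/(81*m^6 - 810*m^5 - 153*m^4 + 10260*m^3 + 17791*m^2 + 8470*m + 1225)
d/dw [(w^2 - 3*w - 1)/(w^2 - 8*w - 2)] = (-5*w^2 - 2*w - 2)/(w^4 - 16*w^3 + 60*w^2 + 32*w + 4)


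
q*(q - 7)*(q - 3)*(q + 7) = q^4 - 3*q^3 - 49*q^2 + 147*q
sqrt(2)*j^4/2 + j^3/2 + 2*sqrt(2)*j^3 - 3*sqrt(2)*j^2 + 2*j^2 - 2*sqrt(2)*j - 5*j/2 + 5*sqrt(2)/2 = (j - 1)*(j + 5)*(j - sqrt(2)/2)*(sqrt(2)*j/2 + 1)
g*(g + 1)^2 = g^3 + 2*g^2 + g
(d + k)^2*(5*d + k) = 5*d^3 + 11*d^2*k + 7*d*k^2 + k^3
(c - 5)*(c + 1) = c^2 - 4*c - 5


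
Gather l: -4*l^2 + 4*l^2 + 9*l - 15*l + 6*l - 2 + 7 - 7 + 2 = 0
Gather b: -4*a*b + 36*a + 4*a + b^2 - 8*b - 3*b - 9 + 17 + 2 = 40*a + b^2 + b*(-4*a - 11) + 10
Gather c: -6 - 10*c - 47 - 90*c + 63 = 10 - 100*c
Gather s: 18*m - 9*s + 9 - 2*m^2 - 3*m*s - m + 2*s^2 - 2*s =-2*m^2 + 17*m + 2*s^2 + s*(-3*m - 11) + 9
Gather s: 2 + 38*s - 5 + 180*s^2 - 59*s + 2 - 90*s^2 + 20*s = 90*s^2 - s - 1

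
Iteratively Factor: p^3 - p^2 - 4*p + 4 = (p - 2)*(p^2 + p - 2) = (p - 2)*(p - 1)*(p + 2)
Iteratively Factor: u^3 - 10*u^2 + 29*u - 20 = (u - 5)*(u^2 - 5*u + 4) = (u - 5)*(u - 4)*(u - 1)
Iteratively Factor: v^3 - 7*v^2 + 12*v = (v)*(v^2 - 7*v + 12) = v*(v - 3)*(v - 4)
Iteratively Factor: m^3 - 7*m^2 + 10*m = (m - 2)*(m^2 - 5*m) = m*(m - 2)*(m - 5)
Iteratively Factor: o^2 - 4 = (o + 2)*(o - 2)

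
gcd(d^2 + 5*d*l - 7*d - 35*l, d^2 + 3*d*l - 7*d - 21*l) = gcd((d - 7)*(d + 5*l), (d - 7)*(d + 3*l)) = d - 7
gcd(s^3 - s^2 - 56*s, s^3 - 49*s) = s^2 + 7*s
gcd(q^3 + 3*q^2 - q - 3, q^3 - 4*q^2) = 1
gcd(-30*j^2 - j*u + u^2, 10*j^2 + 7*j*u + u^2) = 5*j + u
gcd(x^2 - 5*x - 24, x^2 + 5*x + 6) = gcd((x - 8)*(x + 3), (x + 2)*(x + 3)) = x + 3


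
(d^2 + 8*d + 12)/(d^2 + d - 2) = (d + 6)/(d - 1)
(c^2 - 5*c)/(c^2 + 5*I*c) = (c - 5)/(c + 5*I)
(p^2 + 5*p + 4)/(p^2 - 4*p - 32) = (p + 1)/(p - 8)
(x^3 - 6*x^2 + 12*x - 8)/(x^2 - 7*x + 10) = (x^2 - 4*x + 4)/(x - 5)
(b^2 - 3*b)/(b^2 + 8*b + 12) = b*(b - 3)/(b^2 + 8*b + 12)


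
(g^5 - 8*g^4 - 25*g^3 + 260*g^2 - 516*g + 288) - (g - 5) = g^5 - 8*g^4 - 25*g^3 + 260*g^2 - 517*g + 293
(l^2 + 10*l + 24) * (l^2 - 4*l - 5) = l^4 + 6*l^3 - 21*l^2 - 146*l - 120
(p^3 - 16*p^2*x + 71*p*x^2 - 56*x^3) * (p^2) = p^5 - 16*p^4*x + 71*p^3*x^2 - 56*p^2*x^3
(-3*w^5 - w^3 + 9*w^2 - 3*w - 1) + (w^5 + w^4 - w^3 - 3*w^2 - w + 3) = -2*w^5 + w^4 - 2*w^3 + 6*w^2 - 4*w + 2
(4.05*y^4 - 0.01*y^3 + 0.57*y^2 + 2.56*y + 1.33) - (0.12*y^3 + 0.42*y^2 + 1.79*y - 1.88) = 4.05*y^4 - 0.13*y^3 + 0.15*y^2 + 0.77*y + 3.21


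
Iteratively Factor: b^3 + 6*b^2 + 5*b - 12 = (b + 4)*(b^2 + 2*b - 3) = (b + 3)*(b + 4)*(b - 1)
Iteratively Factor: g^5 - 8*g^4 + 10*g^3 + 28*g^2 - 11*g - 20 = (g + 1)*(g^4 - 9*g^3 + 19*g^2 + 9*g - 20) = (g - 5)*(g + 1)*(g^3 - 4*g^2 - g + 4) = (g - 5)*(g + 1)^2*(g^2 - 5*g + 4) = (g - 5)*(g - 1)*(g + 1)^2*(g - 4)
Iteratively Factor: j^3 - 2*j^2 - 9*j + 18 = (j + 3)*(j^2 - 5*j + 6) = (j - 2)*(j + 3)*(j - 3)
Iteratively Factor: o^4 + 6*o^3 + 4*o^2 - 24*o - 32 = (o + 2)*(o^3 + 4*o^2 - 4*o - 16) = (o + 2)^2*(o^2 + 2*o - 8) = (o + 2)^2*(o + 4)*(o - 2)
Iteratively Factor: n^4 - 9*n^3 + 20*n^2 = (n - 4)*(n^3 - 5*n^2) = n*(n - 4)*(n^2 - 5*n) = n^2*(n - 4)*(n - 5)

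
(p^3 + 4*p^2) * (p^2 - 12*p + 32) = p^5 - 8*p^4 - 16*p^3 + 128*p^2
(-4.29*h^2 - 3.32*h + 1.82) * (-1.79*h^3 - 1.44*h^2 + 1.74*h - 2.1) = 7.6791*h^5 + 12.1204*h^4 - 5.9416*h^3 + 0.611400000000001*h^2 + 10.1388*h - 3.822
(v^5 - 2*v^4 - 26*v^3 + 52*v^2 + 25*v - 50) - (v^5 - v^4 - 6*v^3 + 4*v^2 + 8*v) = -v^4 - 20*v^3 + 48*v^2 + 17*v - 50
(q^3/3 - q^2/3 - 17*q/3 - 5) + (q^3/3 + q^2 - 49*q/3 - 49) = 2*q^3/3 + 2*q^2/3 - 22*q - 54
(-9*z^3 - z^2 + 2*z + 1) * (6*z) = -54*z^4 - 6*z^3 + 12*z^2 + 6*z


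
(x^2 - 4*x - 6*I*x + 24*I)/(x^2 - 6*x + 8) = (x - 6*I)/(x - 2)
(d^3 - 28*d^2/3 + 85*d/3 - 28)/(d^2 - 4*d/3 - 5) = (3*d^2 - 19*d + 28)/(3*d + 5)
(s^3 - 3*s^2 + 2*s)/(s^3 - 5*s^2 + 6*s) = (s - 1)/(s - 3)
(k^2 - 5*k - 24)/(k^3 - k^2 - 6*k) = (-k^2 + 5*k + 24)/(k*(-k^2 + k + 6))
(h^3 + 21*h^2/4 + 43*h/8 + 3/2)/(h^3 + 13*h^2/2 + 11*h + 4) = (h + 3/4)/(h + 2)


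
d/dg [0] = 0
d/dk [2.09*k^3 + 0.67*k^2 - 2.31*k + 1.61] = 6.27*k^2 + 1.34*k - 2.31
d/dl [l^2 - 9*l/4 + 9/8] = 2*l - 9/4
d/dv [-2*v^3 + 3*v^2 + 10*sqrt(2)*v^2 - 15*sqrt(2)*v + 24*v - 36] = -6*v^2 + 6*v + 20*sqrt(2)*v - 15*sqrt(2) + 24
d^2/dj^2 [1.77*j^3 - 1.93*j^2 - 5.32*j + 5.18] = 10.62*j - 3.86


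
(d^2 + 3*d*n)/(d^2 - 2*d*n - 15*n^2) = d/(d - 5*n)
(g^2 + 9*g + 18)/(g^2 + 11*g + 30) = (g + 3)/(g + 5)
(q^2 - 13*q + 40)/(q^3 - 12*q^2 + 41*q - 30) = (q - 8)/(q^2 - 7*q + 6)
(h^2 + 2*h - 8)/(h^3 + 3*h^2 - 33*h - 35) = (h^2 + 2*h - 8)/(h^3 + 3*h^2 - 33*h - 35)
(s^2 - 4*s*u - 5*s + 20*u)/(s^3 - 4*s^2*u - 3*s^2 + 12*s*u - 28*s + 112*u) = (s - 5)/(s^2 - 3*s - 28)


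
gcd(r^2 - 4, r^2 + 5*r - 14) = r - 2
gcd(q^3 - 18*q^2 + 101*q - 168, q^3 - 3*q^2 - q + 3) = q - 3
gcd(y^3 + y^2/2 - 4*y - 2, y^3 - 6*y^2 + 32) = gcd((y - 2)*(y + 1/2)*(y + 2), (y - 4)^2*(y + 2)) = y + 2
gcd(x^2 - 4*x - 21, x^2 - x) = 1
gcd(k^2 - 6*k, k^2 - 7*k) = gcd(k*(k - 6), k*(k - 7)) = k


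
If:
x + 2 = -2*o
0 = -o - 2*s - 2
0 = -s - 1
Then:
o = 0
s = -1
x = -2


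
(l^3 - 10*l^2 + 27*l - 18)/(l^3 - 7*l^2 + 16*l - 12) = (l^2 - 7*l + 6)/(l^2 - 4*l + 4)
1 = 1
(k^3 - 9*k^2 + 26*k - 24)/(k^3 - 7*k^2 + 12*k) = (k - 2)/k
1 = 1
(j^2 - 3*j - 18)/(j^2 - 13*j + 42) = (j + 3)/(j - 7)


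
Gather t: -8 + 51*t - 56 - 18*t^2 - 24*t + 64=-18*t^2 + 27*t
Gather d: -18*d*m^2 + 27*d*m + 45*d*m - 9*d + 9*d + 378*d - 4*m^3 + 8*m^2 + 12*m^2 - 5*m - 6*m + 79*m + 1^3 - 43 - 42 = d*(-18*m^2 + 72*m + 378) - 4*m^3 + 20*m^2 + 68*m - 84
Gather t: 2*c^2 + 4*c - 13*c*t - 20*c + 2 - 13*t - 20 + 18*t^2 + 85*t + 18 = 2*c^2 - 16*c + 18*t^2 + t*(72 - 13*c)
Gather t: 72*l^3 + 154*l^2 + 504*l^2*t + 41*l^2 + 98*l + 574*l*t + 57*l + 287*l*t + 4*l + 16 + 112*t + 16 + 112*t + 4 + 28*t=72*l^3 + 195*l^2 + 159*l + t*(504*l^2 + 861*l + 252) + 36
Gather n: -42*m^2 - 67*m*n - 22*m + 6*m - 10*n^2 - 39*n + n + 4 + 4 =-42*m^2 - 16*m - 10*n^2 + n*(-67*m - 38) + 8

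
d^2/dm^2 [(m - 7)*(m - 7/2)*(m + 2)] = 6*m - 17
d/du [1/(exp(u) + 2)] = -exp(u)/(exp(u) + 2)^2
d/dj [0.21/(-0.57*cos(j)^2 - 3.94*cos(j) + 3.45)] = -(0.2394*cos(j) + 0.8274)*sin(j)/(0.57*cos(j)^2 + 3.94*cos(j) - 3.45)^2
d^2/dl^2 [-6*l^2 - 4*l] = -12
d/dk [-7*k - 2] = -7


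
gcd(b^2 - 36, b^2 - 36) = b^2 - 36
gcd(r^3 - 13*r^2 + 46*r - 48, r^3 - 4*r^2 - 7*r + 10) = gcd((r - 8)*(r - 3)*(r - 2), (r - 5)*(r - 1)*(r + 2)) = 1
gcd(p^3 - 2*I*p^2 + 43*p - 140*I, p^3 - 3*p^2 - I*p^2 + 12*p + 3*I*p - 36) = p - 4*I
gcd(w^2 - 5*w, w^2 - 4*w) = w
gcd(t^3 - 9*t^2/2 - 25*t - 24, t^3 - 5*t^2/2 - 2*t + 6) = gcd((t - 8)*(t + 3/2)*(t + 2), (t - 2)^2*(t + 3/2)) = t + 3/2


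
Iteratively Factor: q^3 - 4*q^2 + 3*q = (q - 1)*(q^2 - 3*q) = q*(q - 1)*(q - 3)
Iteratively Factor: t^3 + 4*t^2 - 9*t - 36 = (t + 3)*(t^2 + t - 12) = (t - 3)*(t + 3)*(t + 4)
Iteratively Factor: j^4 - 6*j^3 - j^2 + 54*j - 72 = (j - 4)*(j^3 - 2*j^2 - 9*j + 18) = (j - 4)*(j - 2)*(j^2 - 9) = (j - 4)*(j - 2)*(j + 3)*(j - 3)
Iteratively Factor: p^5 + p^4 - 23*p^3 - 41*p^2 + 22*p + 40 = (p + 4)*(p^4 - 3*p^3 - 11*p^2 + 3*p + 10) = (p - 5)*(p + 4)*(p^3 + 2*p^2 - p - 2) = (p - 5)*(p + 1)*(p + 4)*(p^2 + p - 2) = (p - 5)*(p - 1)*(p + 1)*(p + 4)*(p + 2)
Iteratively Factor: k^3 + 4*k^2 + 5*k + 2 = (k + 2)*(k^2 + 2*k + 1) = (k + 1)*(k + 2)*(k + 1)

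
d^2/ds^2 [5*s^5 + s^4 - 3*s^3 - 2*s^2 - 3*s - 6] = 100*s^3 + 12*s^2 - 18*s - 4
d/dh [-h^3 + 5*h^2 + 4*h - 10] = -3*h^2 + 10*h + 4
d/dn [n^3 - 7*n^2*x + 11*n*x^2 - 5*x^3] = 3*n^2 - 14*n*x + 11*x^2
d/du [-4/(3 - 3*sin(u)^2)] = -8*sin(u)/(3*cos(u)^3)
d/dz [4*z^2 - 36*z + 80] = 8*z - 36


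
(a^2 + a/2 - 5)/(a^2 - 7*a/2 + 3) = (2*a + 5)/(2*a - 3)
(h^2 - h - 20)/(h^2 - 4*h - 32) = (h - 5)/(h - 8)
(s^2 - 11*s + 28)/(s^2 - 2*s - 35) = (s - 4)/(s + 5)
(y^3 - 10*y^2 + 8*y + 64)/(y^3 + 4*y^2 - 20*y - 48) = (y - 8)/(y + 6)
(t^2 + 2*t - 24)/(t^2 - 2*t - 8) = (t + 6)/(t + 2)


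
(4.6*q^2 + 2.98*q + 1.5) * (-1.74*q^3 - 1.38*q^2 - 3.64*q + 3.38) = -8.004*q^5 - 11.5332*q^4 - 23.4664*q^3 + 2.6308*q^2 + 4.6124*q + 5.07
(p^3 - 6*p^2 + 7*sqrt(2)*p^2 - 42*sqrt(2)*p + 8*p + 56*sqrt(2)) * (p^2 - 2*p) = p^5 - 8*p^4 + 7*sqrt(2)*p^4 - 56*sqrt(2)*p^3 + 20*p^3 - 16*p^2 + 140*sqrt(2)*p^2 - 112*sqrt(2)*p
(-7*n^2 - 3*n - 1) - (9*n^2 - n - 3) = -16*n^2 - 2*n + 2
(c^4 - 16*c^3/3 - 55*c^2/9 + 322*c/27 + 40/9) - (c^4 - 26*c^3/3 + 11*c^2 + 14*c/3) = 10*c^3/3 - 154*c^2/9 + 196*c/27 + 40/9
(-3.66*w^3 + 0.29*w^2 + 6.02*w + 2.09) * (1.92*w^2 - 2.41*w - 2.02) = -7.0272*w^5 + 9.3774*w^4 + 18.2527*w^3 - 11.0812*w^2 - 17.1973*w - 4.2218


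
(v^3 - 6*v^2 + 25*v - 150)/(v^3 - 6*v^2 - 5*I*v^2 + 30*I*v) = (v + 5*I)/v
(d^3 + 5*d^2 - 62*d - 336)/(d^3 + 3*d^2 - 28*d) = (d^2 - 2*d - 48)/(d*(d - 4))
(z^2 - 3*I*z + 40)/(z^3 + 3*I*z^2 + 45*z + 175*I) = (z - 8*I)/(z^2 - 2*I*z + 35)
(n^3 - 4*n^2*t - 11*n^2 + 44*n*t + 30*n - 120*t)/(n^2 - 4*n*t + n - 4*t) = (n^2 - 11*n + 30)/(n + 1)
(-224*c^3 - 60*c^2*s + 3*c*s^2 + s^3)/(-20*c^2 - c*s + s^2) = (-56*c^2 - c*s + s^2)/(-5*c + s)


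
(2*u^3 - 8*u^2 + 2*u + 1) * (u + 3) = 2*u^4 - 2*u^3 - 22*u^2 + 7*u + 3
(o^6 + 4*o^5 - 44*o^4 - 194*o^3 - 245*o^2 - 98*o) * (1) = o^6 + 4*o^5 - 44*o^4 - 194*o^3 - 245*o^2 - 98*o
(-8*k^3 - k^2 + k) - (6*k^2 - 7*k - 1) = -8*k^3 - 7*k^2 + 8*k + 1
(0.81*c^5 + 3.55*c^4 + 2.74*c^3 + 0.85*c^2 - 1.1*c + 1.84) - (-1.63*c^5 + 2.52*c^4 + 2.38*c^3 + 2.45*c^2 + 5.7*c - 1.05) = 2.44*c^5 + 1.03*c^4 + 0.36*c^3 - 1.6*c^2 - 6.8*c + 2.89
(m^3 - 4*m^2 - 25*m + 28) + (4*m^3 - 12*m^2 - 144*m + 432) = 5*m^3 - 16*m^2 - 169*m + 460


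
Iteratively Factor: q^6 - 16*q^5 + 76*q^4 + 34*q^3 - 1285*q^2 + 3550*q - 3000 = (q + 4)*(q^5 - 20*q^4 + 156*q^3 - 590*q^2 + 1075*q - 750) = (q - 5)*(q + 4)*(q^4 - 15*q^3 + 81*q^2 - 185*q + 150) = (q - 5)^2*(q + 4)*(q^3 - 10*q^2 + 31*q - 30) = (q - 5)^2*(q - 2)*(q + 4)*(q^2 - 8*q + 15) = (q - 5)^3*(q - 2)*(q + 4)*(q - 3)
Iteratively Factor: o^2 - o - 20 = (o - 5)*(o + 4)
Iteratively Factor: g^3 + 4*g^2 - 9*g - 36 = (g + 3)*(g^2 + g - 12) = (g + 3)*(g + 4)*(g - 3)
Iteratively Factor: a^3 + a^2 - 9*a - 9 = (a + 3)*(a^2 - 2*a - 3) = (a + 1)*(a + 3)*(a - 3)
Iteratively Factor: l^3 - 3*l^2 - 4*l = (l)*(l^2 - 3*l - 4) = l*(l + 1)*(l - 4)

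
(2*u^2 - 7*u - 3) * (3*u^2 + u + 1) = 6*u^4 - 19*u^3 - 14*u^2 - 10*u - 3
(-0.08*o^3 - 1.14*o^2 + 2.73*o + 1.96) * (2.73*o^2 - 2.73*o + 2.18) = -0.2184*o^5 - 2.8938*o^4 + 10.3907*o^3 - 4.5873*o^2 + 0.600600000000001*o + 4.2728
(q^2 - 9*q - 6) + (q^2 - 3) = 2*q^2 - 9*q - 9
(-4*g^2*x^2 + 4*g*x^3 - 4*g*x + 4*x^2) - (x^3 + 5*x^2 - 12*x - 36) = -4*g^2*x^2 + 4*g*x^3 - 4*g*x - x^3 - x^2 + 12*x + 36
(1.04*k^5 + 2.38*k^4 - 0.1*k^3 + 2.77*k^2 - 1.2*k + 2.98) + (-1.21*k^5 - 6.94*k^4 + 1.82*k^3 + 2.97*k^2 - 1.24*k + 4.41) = -0.17*k^5 - 4.56*k^4 + 1.72*k^3 + 5.74*k^2 - 2.44*k + 7.39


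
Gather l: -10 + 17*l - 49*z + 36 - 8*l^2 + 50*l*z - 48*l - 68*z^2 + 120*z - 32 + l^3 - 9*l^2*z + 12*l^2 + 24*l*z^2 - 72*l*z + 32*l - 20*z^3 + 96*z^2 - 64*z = l^3 + l^2*(4 - 9*z) + l*(24*z^2 - 22*z + 1) - 20*z^3 + 28*z^2 + 7*z - 6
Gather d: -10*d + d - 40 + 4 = -9*d - 36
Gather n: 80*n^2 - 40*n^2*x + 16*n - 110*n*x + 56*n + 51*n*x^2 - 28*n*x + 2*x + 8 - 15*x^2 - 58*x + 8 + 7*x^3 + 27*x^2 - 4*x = n^2*(80 - 40*x) + n*(51*x^2 - 138*x + 72) + 7*x^3 + 12*x^2 - 60*x + 16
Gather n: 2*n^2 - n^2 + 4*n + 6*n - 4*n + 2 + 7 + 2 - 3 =n^2 + 6*n + 8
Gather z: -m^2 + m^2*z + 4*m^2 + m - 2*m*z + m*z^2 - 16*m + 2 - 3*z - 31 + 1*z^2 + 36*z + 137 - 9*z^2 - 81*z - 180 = 3*m^2 - 15*m + z^2*(m - 8) + z*(m^2 - 2*m - 48) - 72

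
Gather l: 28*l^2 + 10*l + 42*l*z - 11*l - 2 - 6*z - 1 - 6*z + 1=28*l^2 + l*(42*z - 1) - 12*z - 2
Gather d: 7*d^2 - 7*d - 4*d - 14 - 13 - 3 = 7*d^2 - 11*d - 30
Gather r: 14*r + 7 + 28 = 14*r + 35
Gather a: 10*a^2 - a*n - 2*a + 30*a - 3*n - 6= 10*a^2 + a*(28 - n) - 3*n - 6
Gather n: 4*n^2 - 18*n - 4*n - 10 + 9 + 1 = 4*n^2 - 22*n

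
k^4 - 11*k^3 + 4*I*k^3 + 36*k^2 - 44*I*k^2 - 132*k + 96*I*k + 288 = (k - 8)*(k - 3)*(k - 2*I)*(k + 6*I)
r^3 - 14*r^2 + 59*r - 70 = (r - 7)*(r - 5)*(r - 2)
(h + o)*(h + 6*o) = h^2 + 7*h*o + 6*o^2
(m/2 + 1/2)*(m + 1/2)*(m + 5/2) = m^3/2 + 2*m^2 + 17*m/8 + 5/8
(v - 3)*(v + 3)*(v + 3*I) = v^3 + 3*I*v^2 - 9*v - 27*I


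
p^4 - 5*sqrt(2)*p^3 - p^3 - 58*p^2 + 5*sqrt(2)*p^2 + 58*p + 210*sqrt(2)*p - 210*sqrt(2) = (p - 1)*(p - 7*sqrt(2))*(p - 3*sqrt(2))*(p + 5*sqrt(2))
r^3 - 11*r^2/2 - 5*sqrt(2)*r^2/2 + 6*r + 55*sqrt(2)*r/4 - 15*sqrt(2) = (r - 4)*(r - 3/2)*(r - 5*sqrt(2)/2)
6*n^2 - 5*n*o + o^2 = (-3*n + o)*(-2*n + o)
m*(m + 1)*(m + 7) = m^3 + 8*m^2 + 7*m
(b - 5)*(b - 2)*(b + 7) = b^3 - 39*b + 70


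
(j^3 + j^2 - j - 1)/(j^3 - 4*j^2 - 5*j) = (j^2 - 1)/(j*(j - 5))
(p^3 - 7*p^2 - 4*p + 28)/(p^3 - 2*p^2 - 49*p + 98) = (p + 2)/(p + 7)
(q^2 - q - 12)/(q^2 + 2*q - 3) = (q - 4)/(q - 1)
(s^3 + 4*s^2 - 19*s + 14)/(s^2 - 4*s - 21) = (-s^3 - 4*s^2 + 19*s - 14)/(-s^2 + 4*s + 21)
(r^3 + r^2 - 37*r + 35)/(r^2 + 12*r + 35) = (r^2 - 6*r + 5)/(r + 5)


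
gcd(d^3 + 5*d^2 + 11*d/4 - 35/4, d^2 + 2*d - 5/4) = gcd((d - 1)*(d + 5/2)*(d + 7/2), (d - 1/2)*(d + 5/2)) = d + 5/2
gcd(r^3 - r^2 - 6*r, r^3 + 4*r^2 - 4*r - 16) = r + 2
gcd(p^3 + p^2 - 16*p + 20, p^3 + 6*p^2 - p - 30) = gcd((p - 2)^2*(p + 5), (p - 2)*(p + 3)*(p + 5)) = p^2 + 3*p - 10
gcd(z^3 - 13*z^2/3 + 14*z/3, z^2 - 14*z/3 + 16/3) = z - 2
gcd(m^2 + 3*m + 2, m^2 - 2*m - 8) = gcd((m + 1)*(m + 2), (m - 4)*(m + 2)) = m + 2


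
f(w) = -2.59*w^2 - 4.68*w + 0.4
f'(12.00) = -66.84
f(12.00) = -428.72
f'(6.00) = -35.76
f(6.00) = -120.92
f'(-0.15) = -3.90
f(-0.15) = 1.04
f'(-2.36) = 7.54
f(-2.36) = -2.98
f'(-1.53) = 3.25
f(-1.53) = 1.50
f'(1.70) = -13.49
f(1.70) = -15.04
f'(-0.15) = -3.90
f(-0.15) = 1.04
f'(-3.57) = 13.81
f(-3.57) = -15.90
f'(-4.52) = 18.73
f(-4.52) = -31.36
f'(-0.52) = -1.99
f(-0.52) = 2.13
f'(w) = -5.18*w - 4.68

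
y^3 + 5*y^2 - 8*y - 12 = (y - 2)*(y + 1)*(y + 6)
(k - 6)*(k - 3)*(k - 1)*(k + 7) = k^4 - 3*k^3 - 43*k^2 + 171*k - 126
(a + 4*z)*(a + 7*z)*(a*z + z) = a^3*z + 11*a^2*z^2 + a^2*z + 28*a*z^3 + 11*a*z^2 + 28*z^3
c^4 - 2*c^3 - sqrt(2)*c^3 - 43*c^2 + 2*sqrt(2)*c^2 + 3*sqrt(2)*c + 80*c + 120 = (c - 3)*(c + 1)*(c - 5*sqrt(2))*(c + 4*sqrt(2))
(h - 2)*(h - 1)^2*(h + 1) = h^4 - 3*h^3 + h^2 + 3*h - 2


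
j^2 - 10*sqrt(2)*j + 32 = (j - 8*sqrt(2))*(j - 2*sqrt(2))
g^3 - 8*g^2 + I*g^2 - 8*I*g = g*(g - 8)*(g + I)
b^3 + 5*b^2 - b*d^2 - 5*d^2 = (b + 5)*(b - d)*(b + d)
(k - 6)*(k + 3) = k^2 - 3*k - 18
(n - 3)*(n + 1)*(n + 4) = n^3 + 2*n^2 - 11*n - 12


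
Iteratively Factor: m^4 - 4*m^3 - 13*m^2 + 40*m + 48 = (m + 3)*(m^3 - 7*m^2 + 8*m + 16) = (m + 1)*(m + 3)*(m^2 - 8*m + 16) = (m - 4)*(m + 1)*(m + 3)*(m - 4)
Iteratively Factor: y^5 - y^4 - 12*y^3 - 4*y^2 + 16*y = (y)*(y^4 - y^3 - 12*y^2 - 4*y + 16) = y*(y + 2)*(y^3 - 3*y^2 - 6*y + 8) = y*(y - 4)*(y + 2)*(y^2 + y - 2) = y*(y - 4)*(y - 1)*(y + 2)*(y + 2)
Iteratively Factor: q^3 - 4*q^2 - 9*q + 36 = (q - 4)*(q^2 - 9) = (q - 4)*(q + 3)*(q - 3)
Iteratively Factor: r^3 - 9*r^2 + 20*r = (r - 4)*(r^2 - 5*r) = (r - 5)*(r - 4)*(r)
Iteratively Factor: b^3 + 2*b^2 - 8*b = (b)*(b^2 + 2*b - 8) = b*(b + 4)*(b - 2)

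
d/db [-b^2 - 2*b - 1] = -2*b - 2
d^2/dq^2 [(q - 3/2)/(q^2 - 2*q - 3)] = ((7 - 6*q)*(-q^2 + 2*q + 3) + (12 - 8*q)*(q - 1)^2)/(-q^2 + 2*q + 3)^3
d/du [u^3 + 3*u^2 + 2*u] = 3*u^2 + 6*u + 2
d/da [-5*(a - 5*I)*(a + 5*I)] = -10*a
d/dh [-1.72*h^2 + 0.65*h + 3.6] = 0.65 - 3.44*h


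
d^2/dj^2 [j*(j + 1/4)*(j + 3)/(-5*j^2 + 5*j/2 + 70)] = 14*(-19*j^3 - 180*j^2 - 708*j - 722)/(5*(8*j^6 - 12*j^5 - 330*j^4 + 335*j^3 + 4620*j^2 - 2352*j - 21952))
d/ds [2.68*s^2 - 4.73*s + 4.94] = 5.36*s - 4.73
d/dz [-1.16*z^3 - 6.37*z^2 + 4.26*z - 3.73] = -3.48*z^2 - 12.74*z + 4.26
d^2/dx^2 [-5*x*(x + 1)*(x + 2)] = -30*x - 30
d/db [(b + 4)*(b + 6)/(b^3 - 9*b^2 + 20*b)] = (-b^4 - 20*b^3 + 38*b^2 + 432*b - 480)/(b^2*(b^4 - 18*b^3 + 121*b^2 - 360*b + 400))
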